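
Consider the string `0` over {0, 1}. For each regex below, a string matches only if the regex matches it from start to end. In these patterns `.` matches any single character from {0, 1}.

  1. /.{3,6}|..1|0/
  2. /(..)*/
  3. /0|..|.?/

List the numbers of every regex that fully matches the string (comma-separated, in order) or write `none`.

1, 3

1 → match
2 → no match
3 → match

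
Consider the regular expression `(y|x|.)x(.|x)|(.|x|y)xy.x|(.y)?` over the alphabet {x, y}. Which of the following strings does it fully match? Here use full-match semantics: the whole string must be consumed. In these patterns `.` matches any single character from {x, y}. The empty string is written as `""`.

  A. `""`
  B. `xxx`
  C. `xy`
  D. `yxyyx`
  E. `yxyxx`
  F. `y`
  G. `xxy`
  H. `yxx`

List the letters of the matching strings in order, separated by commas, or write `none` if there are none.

A → match
B → match
C → match
D → match
E → match
F → no match
G → match
H → match

A, B, C, D, E, G, H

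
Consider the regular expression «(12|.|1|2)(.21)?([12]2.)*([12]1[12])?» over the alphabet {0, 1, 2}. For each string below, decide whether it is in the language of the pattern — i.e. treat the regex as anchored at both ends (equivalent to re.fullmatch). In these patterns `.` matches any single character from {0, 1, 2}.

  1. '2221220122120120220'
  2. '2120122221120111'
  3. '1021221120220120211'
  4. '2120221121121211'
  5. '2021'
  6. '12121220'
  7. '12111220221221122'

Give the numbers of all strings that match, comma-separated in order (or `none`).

1 → match
2 → match
3 → match
4 → match
5. '2021' → match
6. '12121220' → match
7 → no match

1, 2, 3, 4, 5, 6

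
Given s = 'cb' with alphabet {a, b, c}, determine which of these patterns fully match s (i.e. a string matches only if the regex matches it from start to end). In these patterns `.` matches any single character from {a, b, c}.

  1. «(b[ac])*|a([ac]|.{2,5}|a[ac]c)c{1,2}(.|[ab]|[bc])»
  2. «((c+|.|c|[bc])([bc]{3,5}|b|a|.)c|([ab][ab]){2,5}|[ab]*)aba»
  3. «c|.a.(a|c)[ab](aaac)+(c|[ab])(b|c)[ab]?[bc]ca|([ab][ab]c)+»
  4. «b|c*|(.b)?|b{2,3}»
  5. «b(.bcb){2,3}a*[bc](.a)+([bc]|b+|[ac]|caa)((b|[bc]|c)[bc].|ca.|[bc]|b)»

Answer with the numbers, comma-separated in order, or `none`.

4

1 → no match
2 → no match — must end with 'aba'
3 → no match
4 → match
5 → no match — must start with 'b'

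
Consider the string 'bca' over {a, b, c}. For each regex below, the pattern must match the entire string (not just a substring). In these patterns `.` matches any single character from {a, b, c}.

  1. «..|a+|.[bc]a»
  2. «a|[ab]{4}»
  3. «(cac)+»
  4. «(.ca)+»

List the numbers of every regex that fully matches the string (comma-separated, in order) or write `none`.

1 → match
2 → no match
3 → no match — must start with 'cac'
4 → match

1, 4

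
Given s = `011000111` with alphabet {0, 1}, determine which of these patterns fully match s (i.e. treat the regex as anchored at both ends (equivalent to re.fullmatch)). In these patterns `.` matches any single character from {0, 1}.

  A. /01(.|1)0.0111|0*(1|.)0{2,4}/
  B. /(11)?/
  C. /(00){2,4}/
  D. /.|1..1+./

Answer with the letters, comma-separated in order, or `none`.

A

A → match
B → no match
C → no match — must start with `00`
D → no match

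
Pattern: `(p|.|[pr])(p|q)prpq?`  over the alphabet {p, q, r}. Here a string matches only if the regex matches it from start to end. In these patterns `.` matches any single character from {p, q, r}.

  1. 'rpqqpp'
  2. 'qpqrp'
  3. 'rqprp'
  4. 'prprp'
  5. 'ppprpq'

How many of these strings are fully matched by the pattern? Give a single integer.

1 → no match
2 → no match
3 → match
4 → no match
5 → match
Total matched: 2

2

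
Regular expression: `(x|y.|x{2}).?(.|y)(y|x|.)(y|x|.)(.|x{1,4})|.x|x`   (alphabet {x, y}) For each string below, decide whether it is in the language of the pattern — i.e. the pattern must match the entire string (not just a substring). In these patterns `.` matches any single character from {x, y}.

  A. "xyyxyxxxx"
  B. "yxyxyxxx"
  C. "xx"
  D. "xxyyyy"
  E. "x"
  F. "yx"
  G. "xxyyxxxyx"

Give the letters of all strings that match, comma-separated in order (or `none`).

A, B, C, D, E, F

A. "xyyxyxxxx" → match
B. "yxyxyxxx" → match
C. "xx" → match
D. "xxyyyy" → match
E. "x" → match
F. "yx" → match
G. "xxyyxxxyx" → no match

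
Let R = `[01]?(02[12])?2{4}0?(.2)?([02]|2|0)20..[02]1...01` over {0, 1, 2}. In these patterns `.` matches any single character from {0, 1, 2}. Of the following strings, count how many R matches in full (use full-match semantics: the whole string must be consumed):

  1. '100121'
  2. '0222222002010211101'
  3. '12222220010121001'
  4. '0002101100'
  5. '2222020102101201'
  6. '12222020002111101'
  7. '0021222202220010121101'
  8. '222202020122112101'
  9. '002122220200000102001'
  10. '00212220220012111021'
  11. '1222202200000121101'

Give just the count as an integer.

1. '100121' → no match — must end with '01'
2 → no match
3 → match
4. '0002101100' → no match — must end with '01'
5 → match
6 → match
7 → match
8 → match
9 → no match
10 → no match — must end with '01'
11 → no match
Total matched: 5

5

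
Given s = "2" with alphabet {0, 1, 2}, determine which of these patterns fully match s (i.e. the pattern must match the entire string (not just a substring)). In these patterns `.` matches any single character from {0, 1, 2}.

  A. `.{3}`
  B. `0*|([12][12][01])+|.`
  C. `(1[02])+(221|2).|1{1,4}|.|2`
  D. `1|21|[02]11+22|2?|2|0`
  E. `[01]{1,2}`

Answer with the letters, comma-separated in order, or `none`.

B, C, D

A → no match
B → match
C → match
D → match
E → no match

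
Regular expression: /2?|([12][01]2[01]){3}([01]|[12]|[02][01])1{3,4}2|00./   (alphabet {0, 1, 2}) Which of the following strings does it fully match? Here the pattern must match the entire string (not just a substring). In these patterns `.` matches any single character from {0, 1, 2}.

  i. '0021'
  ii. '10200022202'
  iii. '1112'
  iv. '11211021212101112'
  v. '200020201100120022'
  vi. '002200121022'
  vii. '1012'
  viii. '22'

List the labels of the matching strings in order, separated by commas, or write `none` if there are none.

i → no match
ii → no match
iii → no match
iv → match
v → no match
vi → no match
vii → no match
viii → no match

iv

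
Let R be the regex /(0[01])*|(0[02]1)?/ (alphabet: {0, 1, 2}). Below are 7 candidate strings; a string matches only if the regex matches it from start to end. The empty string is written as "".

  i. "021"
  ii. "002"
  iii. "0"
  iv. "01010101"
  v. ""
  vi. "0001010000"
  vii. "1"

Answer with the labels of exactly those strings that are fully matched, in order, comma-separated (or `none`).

i, iv, v, vi

i. "021" → match
ii. "002" → no match
iii. "0" → no match
iv. "01010101" → match
v. "" → match
vi. "0001010000" → match
vii. "1" → no match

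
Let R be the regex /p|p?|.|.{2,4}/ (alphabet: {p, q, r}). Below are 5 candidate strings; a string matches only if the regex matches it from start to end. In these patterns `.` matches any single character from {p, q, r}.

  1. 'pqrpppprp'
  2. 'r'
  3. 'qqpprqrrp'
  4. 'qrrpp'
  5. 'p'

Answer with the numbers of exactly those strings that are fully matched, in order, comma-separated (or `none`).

2, 5

1 → no match
2 → match
3 → no match
4 → no match
5 → match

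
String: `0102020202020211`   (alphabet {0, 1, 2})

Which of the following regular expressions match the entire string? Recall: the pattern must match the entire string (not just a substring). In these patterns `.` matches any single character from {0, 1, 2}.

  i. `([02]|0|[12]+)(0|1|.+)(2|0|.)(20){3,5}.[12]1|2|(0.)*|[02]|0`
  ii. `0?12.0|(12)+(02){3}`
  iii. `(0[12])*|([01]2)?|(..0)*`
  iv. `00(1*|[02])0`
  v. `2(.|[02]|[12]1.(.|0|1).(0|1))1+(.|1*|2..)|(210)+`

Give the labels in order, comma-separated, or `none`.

i

i → match
ii → no match
iii → no match
iv → no match — must start with `00`
v → no match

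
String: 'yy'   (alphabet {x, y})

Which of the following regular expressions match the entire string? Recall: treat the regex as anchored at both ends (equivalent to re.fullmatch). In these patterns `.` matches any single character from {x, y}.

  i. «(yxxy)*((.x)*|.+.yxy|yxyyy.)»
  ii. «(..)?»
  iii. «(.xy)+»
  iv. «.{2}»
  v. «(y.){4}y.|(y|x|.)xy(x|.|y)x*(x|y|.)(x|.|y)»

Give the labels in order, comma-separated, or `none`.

i → no match
ii → match
iii → no match — must end with 'xy'
iv → match
v → no match

ii, iv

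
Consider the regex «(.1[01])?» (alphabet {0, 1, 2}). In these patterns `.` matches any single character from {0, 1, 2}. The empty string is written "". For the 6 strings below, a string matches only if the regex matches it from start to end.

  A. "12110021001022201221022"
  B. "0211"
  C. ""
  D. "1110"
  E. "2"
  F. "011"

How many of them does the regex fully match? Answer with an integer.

A → no match
B → no match
C → match
D → no match
E → no match
F → match
Total matched: 2

2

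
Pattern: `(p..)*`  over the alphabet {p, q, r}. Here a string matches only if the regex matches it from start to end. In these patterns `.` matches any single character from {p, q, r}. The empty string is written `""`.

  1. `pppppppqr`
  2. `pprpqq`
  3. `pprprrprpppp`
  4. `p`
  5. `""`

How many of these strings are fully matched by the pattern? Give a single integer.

4

1 → match
2 → match
3 → match
4 → no match
5 → match
Total matched: 4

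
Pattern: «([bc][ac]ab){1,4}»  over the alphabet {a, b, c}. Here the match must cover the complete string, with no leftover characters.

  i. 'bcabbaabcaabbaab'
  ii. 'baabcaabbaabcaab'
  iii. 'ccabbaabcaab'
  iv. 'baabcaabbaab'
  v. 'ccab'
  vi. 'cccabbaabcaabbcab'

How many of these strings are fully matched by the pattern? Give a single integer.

i → match
ii → match
iii → match
iv → match
v → match
vi → no match
Total matched: 5

5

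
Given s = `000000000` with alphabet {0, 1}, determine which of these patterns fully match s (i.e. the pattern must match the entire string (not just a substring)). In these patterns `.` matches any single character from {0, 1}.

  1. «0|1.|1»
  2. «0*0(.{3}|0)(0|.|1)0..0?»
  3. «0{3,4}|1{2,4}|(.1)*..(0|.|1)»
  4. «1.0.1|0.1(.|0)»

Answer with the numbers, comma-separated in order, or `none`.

2

1 → no match
2 → match
3 → no match
4 → no match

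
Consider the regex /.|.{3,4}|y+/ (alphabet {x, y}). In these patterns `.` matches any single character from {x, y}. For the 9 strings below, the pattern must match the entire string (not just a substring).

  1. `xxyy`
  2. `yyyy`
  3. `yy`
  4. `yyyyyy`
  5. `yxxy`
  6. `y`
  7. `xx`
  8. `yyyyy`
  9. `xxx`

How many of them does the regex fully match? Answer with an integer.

1 → match
2 → match
3 → match
4 → match
5 → match
6 → match
7 → no match
8 → match
9 → match
Total matched: 8

8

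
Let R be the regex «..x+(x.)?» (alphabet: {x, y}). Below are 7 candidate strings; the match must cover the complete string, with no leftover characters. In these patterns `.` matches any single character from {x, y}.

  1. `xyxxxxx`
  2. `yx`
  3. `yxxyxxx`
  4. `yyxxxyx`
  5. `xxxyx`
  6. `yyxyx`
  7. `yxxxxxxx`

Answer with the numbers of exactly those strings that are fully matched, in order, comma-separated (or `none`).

1 → match
2 → no match
3 → no match
4 → no match
5 → no match
6 → no match
7 → match

1, 7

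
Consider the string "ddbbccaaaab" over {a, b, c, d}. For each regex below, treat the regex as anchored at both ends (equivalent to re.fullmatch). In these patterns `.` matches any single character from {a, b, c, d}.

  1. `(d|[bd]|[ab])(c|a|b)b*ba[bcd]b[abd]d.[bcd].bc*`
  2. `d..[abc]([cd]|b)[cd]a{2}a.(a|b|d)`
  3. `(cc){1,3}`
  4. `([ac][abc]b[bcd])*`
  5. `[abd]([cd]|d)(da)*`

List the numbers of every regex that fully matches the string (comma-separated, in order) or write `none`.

2

1 → no match
2 → match
3 → no match — must start with "cc"
4 → no match
5 → no match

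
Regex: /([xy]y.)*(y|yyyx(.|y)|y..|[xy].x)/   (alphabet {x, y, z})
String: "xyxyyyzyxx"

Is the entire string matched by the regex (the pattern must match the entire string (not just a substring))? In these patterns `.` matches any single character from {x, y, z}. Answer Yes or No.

No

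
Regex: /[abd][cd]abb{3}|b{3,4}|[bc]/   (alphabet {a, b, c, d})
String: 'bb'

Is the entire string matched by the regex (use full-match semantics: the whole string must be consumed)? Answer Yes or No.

No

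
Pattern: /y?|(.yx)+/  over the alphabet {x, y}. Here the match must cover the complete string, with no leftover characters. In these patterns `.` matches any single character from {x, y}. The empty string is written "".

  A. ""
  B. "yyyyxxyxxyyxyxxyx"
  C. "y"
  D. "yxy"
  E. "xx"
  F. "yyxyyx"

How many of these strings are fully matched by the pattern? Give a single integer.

3

A → match
B → no match
C → match
D → no match
E → no match
F → match
Total matched: 3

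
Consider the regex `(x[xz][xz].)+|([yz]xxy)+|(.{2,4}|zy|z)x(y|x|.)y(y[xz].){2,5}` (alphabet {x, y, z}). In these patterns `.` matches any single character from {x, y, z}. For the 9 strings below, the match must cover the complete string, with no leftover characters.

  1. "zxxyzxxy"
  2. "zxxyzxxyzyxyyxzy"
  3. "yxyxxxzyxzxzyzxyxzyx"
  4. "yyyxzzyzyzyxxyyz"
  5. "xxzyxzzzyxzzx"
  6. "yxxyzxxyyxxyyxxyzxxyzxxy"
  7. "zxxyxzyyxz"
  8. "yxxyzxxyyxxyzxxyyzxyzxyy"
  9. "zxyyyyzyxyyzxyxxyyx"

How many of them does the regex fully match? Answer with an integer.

1 → match
2 → no match
3 → no match
4 → no match
5 → no match
6 → match
7 → no match
8 → no match
9 → no match
Total matched: 2

2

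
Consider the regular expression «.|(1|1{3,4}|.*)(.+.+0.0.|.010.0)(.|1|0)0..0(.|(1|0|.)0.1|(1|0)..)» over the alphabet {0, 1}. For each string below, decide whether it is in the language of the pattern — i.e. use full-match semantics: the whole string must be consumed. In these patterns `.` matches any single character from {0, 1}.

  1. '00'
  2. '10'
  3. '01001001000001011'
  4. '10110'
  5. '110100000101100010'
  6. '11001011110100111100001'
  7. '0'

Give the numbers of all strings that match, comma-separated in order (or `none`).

1 → no match
2 → no match
3 → no match
4 → no match
5 → no match
6 → no match
7 → match

7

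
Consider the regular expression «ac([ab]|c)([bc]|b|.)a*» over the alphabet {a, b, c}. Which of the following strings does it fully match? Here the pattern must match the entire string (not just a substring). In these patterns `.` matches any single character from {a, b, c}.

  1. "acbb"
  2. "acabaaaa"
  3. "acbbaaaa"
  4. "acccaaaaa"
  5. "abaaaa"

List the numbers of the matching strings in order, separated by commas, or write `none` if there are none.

1, 2, 3, 4

1. "acbb" → match
2. "acabaaaa" → match
3. "acbbaaaa" → match
4. "acccaaaaa" → match
5. "abaaaa" → no match — must start with "ac"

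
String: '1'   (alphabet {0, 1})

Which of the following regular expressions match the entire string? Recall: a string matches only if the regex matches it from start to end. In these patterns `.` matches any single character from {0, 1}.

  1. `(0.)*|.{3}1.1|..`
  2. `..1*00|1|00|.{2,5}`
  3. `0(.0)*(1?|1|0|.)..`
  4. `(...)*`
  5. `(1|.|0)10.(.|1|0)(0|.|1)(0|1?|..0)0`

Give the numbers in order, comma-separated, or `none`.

1 → no match
2 → match
3 → no match — must start with '0'
4 → no match
5 → no match — must end with '0'

2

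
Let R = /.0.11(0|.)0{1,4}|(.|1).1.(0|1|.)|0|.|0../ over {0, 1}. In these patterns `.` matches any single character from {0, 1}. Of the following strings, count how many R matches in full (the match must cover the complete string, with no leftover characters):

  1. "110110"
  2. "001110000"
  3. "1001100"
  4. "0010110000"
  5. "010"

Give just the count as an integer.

1 → no match
2 → match
3 → match
4 → no match
5 → match
Total matched: 3

3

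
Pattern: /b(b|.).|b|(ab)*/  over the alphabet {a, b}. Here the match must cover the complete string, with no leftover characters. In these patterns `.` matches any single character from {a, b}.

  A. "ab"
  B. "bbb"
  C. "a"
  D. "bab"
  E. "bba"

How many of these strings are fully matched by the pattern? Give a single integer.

A → match
B → match
C → no match
D → match
E → match
Total matched: 4

4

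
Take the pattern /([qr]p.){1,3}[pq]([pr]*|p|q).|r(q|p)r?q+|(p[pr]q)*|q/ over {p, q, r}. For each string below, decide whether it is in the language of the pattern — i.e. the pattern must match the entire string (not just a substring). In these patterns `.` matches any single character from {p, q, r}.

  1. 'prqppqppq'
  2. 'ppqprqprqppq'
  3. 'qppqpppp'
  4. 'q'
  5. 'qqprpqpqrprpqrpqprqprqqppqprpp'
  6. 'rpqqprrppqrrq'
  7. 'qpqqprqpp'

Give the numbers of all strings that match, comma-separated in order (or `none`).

1, 2, 3, 4, 6, 7

1 → match
2 → match
3 → match
4 → match
5 → no match
6 → match
7 → match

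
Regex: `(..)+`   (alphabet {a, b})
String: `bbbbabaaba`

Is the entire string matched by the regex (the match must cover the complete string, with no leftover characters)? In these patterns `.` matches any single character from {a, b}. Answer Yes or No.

Yes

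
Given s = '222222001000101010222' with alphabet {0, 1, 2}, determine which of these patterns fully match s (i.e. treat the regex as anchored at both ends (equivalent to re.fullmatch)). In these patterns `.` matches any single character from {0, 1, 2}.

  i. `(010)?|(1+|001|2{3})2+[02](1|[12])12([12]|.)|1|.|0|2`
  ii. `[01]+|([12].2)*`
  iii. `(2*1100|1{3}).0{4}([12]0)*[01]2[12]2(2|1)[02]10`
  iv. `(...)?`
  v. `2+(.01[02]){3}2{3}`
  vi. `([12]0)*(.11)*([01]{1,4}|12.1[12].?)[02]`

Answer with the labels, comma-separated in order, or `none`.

i → no match
ii → no match
iii → no match — must end with '10'
iv → no match
v → match
vi → no match

v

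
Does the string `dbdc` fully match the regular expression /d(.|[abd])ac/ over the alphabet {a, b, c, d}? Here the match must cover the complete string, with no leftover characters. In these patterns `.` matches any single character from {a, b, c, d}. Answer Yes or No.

Every match must end with `ac`, but `dbdc` does not.

No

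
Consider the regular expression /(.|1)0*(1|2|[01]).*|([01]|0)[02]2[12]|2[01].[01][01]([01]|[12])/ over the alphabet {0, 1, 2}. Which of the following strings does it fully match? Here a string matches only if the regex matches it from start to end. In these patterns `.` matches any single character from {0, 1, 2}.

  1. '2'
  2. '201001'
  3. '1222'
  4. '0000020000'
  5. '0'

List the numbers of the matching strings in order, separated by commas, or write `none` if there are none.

1. '2' → no match
2. '201001' → match
3. '1222' → match
4. '0000020000' → match
5. '0' → no match

2, 3, 4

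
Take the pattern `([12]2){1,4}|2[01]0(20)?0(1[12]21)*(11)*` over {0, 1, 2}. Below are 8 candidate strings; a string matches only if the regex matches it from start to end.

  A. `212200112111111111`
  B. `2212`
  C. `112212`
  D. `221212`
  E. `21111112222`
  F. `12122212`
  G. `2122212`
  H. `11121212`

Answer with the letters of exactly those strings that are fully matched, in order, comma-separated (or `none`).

B, D, F

A → no match
B → match
C → no match
D → match
E → no match
F → match
G → no match
H → no match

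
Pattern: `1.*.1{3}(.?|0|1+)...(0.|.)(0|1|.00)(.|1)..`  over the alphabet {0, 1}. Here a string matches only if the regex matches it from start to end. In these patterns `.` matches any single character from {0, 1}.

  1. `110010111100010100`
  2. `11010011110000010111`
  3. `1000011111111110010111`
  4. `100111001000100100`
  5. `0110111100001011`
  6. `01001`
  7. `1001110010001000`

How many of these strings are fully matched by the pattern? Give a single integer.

5

1 → match
2 → match
3 → match
4 → match
5 → no match — must start with `1`
6 → no match — must start with `1`
7 → match
Total matched: 5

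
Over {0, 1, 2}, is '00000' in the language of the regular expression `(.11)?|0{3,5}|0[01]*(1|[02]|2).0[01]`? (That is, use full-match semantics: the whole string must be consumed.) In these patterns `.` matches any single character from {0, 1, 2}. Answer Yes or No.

Yes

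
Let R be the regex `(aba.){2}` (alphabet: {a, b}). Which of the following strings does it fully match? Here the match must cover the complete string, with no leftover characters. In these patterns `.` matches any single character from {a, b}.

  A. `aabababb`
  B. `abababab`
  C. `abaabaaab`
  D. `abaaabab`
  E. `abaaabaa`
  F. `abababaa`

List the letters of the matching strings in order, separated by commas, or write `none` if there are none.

B, D, E, F

A → no match — must start with `aba`
B → match
C → no match
D → match
E → match
F → match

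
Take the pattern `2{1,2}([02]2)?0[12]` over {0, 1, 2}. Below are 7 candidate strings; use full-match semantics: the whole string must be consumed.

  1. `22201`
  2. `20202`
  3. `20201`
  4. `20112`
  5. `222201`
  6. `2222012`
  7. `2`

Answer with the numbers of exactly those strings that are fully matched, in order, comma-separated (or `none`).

1, 2, 3, 5

1 → match
2 → match
3 → match
4 → no match
5 → match
6 → no match
7 → no match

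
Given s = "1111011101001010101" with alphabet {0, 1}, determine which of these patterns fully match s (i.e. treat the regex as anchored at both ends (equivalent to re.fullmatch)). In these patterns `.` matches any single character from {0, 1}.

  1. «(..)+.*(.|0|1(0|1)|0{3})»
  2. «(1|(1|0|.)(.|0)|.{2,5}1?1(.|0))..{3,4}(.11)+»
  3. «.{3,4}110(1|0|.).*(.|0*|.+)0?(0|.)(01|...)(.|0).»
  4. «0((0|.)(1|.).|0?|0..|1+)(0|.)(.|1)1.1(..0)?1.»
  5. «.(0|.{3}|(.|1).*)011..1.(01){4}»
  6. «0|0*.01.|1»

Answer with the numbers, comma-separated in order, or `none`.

1, 5

1 → match
2 → no match — must end with "11"
3 → no match
4 → no match — must start with "0"
5 → match
6 → no match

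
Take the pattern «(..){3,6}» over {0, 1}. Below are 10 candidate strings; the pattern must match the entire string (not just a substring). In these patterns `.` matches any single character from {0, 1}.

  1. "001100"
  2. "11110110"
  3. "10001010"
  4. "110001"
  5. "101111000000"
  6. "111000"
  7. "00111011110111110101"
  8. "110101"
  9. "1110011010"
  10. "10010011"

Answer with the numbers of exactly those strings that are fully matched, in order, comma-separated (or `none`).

1, 2, 3, 4, 5, 6, 8, 9, 10

1. "001100" → match
2. "11110110" → match
3. "10001010" → match
4. "110001" → match
5. "101111000000" → match
6. "111000" → match
7 → no match
8. "110101" → match
9. "1110011010" → match
10. "10010011" → match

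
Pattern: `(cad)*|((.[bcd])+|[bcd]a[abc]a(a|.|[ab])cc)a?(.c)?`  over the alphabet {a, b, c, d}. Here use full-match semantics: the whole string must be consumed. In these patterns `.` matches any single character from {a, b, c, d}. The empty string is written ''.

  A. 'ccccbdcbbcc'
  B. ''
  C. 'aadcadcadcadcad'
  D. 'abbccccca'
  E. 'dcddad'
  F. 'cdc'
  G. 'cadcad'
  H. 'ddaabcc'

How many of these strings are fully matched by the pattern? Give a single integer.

4

A. 'ccccbdcbbcc' → no match
B. '' → match
C → no match
D. 'abbccccca' → match
E. 'dcddad' → match
F. 'cdc' → no match
G. 'cadcad' → match
H. 'ddaabcc' → no match
Total matched: 4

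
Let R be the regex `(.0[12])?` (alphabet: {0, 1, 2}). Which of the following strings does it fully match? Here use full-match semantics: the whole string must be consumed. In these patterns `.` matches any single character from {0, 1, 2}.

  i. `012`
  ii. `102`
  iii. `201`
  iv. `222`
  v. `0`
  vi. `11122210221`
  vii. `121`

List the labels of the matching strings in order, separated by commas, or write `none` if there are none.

i → no match
ii → match
iii → match
iv → no match
v → no match
vi → no match
vii → no match

ii, iii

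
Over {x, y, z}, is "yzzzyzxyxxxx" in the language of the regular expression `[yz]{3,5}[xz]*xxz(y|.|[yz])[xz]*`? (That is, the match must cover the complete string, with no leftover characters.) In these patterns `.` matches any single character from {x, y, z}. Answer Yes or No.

No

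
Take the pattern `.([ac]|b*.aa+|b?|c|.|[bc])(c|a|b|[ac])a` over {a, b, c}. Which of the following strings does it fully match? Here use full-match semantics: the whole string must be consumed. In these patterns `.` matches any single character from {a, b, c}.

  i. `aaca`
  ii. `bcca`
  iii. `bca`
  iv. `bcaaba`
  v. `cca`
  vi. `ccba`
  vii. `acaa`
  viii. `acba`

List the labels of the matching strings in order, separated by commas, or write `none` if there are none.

i, ii, iii, iv, v, vi, vii, viii

i → match
ii → match
iii → match
iv → match
v → match
vi → match
vii → match
viii → match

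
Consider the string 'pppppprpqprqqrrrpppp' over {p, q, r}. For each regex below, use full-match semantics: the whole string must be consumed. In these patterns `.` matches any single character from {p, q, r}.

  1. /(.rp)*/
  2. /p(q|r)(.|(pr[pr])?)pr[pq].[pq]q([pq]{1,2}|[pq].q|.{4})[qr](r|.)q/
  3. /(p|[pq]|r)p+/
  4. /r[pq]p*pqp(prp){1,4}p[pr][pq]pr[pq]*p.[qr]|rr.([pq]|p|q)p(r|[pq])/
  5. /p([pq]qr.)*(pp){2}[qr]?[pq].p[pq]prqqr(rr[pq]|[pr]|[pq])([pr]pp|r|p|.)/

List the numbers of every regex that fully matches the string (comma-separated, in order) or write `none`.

1 → no match
2 → no match — must end with 'q'
3 → no match
4 → no match
5 → match

5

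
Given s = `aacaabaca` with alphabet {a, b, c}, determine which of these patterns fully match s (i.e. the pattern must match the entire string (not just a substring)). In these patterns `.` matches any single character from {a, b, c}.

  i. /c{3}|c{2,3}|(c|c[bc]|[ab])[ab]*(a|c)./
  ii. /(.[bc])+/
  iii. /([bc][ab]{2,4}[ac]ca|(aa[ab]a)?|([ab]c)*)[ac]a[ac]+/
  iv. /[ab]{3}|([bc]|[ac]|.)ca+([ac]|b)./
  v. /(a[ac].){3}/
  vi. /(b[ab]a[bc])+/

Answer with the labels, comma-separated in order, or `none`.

v

i → no match
ii → no match
iii → no match
iv → no match
v → match
vi → no match — must start with `b`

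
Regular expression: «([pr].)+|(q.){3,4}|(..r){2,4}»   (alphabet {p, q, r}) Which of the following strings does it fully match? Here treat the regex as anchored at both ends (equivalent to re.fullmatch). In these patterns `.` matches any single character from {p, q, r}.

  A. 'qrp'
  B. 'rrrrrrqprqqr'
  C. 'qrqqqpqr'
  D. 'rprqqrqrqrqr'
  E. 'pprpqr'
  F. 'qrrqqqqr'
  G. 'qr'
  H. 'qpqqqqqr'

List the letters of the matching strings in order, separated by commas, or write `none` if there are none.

B, C, E, H

A. 'qrp' → no match
B. 'rrrrrrqprqqr' → match
C. 'qrqqqpqr' → match
D. 'rprqqrqrqrqr' → no match
E. 'pprpqr' → match
F. 'qrrqqqqr' → no match
G. 'qr' → no match
H. 'qpqqqqqr' → match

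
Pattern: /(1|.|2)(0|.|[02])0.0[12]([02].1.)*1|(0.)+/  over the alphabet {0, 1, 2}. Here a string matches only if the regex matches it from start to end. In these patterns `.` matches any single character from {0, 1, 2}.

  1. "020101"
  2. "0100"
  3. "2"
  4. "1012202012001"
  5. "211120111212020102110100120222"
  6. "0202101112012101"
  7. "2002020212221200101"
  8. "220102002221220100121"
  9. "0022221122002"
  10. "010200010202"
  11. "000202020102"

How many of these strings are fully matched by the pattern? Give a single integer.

5

1 → match
2 → match
3 → no match
4 → no match
5 → no match
6 → no match
7 → match
8 → no match
9 → no match
10 → match
11 → match
Total matched: 5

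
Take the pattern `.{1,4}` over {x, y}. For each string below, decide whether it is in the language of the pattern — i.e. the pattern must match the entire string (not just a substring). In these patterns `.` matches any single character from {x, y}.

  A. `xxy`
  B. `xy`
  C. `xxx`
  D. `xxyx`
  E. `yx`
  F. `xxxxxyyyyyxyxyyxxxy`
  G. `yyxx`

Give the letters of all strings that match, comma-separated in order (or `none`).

A. `xxy` → match
B. `xy` → match
C. `xxx` → match
D. `xxyx` → match
E. `yx` → match
F → no match
G. `yyxx` → match

A, B, C, D, E, G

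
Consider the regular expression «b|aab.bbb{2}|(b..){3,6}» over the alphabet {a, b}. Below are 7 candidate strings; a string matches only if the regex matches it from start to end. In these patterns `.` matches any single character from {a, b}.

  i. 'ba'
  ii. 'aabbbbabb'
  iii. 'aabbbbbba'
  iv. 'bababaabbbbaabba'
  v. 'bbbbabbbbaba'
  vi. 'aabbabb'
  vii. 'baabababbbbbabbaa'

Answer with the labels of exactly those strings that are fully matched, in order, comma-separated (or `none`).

none

i → no match
ii → no match
iii → no match
iv → no match
v → no match
vi → no match
vii → no match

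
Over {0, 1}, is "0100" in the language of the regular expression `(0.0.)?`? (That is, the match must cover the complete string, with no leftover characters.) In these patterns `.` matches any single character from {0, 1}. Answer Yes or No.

Yes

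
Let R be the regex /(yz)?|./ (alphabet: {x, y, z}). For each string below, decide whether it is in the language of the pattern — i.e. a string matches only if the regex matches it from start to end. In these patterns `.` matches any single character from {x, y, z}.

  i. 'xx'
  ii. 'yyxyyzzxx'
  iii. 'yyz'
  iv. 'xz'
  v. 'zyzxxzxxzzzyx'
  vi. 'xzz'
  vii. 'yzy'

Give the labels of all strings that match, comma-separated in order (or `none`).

i → no match
ii → no match
iii → no match
iv → no match
v → no match
vi → no match
vii → no match

none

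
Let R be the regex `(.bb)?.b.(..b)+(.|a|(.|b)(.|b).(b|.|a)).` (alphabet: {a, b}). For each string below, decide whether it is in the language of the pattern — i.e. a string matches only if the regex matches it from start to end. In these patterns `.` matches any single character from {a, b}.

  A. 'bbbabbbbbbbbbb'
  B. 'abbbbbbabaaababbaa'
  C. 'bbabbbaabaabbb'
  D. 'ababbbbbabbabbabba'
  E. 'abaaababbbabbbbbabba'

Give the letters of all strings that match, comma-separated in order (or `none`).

A, C, E

A → match
B → no match
C → match
D → no match
E → match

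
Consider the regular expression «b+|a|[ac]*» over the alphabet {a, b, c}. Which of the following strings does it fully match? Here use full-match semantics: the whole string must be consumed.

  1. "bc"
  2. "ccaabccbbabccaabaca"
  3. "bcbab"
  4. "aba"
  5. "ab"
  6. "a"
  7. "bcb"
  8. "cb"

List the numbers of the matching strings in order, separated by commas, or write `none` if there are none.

6

1 → no match
2 → no match
3 → no match
4 → no match
5 → no match
6 → match
7 → no match
8 → no match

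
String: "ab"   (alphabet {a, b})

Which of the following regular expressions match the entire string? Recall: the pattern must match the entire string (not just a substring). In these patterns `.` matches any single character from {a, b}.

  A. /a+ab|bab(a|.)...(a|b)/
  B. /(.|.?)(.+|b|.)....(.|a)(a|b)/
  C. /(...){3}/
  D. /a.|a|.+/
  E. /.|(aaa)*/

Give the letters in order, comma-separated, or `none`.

D

A → no match
B → no match
C → no match
D → match
E → no match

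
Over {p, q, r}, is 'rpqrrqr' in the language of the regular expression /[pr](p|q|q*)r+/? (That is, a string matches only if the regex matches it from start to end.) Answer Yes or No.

No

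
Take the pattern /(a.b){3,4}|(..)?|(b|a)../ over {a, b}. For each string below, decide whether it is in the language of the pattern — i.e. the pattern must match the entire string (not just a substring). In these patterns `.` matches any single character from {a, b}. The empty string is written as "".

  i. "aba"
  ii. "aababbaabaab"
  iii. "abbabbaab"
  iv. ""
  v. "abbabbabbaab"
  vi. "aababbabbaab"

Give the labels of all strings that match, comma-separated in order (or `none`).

i. "aba" → match
ii. "aababbaabaab" → match
iii. "abbabbaab" → match
iv. "" → match
v. "abbabbabbaab" → match
vi. "aababbabbaab" → match

i, ii, iii, iv, v, vi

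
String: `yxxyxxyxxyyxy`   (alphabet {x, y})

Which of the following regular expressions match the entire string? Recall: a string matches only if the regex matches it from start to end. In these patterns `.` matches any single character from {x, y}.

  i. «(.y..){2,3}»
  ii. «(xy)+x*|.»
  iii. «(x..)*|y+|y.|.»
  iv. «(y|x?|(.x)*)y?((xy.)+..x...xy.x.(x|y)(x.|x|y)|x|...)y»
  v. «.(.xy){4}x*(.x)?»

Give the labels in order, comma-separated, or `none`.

i → no match
ii → no match
iii → no match
iv → no match
v → match

v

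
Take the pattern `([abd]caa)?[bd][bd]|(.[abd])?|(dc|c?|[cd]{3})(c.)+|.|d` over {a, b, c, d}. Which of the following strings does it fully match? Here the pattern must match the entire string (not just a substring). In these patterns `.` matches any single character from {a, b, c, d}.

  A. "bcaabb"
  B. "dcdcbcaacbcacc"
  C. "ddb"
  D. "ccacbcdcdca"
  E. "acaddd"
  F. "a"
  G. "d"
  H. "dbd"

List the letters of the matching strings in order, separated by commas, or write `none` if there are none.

A → match
B → no match
C → no match
D → match
E → no match
F → match
G → match
H → no match

A, D, F, G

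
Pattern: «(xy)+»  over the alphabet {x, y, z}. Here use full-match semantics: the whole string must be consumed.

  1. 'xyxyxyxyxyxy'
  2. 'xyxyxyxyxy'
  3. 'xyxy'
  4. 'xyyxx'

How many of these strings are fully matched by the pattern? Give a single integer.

1 → match
2 → match
3 → match
4 → no match — must end with 'xy'
Total matched: 3

3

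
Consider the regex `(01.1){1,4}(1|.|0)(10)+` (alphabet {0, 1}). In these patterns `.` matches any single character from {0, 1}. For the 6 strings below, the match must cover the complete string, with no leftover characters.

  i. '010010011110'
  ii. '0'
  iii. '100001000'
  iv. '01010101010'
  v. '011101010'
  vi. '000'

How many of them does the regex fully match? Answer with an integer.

2

i → no match
ii → no match — must start with '01'
iii → no match — must start with '01'
iv → match
v → match
vi → no match — must start with '01'
Total matched: 2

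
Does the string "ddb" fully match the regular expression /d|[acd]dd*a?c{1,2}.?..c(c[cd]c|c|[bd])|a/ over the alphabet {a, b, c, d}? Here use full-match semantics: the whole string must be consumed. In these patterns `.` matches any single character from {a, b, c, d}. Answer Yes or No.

No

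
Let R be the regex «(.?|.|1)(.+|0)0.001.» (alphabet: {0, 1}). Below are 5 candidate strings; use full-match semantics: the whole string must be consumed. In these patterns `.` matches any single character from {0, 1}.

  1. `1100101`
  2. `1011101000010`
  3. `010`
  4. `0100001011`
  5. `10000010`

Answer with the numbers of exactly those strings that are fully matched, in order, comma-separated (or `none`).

2, 5

1 → no match
2 → match
3 → no match
4 → no match
5 → match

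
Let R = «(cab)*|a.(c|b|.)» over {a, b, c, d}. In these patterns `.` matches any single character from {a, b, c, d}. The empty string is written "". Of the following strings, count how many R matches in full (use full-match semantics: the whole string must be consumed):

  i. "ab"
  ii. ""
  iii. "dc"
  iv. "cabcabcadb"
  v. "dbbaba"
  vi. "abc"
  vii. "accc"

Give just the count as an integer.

2

i → no match
ii → match
iii → no match
iv → no match
v → no match
vi → match
vii → no match
Total matched: 2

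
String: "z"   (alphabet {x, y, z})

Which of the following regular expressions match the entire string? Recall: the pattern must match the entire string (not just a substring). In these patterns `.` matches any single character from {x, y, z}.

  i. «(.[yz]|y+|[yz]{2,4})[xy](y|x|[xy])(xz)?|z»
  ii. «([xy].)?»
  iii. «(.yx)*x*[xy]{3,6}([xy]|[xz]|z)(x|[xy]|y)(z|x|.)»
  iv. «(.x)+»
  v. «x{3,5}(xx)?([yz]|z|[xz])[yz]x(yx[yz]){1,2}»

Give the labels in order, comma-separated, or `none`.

i

i → match
ii → no match
iii → no match
iv → no match — must end with "x"
v → no match — must start with "x"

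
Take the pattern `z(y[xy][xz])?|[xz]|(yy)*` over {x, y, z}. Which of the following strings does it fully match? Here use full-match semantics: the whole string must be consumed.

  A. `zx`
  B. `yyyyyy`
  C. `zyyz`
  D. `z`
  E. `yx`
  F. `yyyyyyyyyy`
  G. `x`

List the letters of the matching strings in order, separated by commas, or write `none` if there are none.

B, C, D, F, G

A → no match
B → match
C → match
D → match
E → no match
F → match
G → match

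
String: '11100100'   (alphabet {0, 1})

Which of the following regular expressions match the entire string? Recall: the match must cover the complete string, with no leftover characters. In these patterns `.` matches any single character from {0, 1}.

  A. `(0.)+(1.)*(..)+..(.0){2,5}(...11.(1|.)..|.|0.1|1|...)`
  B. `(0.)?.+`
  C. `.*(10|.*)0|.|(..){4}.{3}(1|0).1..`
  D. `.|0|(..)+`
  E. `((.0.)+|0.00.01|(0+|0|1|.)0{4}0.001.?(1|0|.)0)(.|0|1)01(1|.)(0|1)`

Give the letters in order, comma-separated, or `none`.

B, C, D

A → no match — must start with '0'
B → match
C → match
D → match
E → no match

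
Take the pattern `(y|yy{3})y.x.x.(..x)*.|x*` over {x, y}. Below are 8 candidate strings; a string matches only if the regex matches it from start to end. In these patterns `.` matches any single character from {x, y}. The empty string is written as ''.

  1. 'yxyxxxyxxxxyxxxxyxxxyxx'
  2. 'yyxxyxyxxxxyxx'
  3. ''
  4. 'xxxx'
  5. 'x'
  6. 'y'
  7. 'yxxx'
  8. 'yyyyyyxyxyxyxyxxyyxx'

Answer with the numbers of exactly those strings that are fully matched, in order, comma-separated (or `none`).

2, 3, 4, 5, 8

1 → no match
2 → match
3 → match
4 → match
5 → match
6 → no match
7 → no match
8 → match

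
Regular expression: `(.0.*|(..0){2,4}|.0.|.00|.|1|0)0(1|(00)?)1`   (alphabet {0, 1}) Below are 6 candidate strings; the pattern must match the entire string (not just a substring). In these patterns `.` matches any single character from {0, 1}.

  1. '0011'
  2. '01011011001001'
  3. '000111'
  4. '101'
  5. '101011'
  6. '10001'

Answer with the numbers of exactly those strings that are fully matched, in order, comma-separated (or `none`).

1 → match
2 → match
3 → no match
4 → match
5 → match
6 → match

1, 2, 4, 5, 6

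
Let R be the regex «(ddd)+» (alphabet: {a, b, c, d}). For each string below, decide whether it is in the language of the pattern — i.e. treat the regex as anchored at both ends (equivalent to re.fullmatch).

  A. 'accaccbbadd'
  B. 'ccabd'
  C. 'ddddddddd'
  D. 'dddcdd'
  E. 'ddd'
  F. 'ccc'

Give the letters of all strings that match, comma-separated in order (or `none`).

C, E

A → no match — must start with 'ddd'
B → no match — must start with 'ddd'
C → match
D → no match — must end with 'ddd'
E → match
F → no match — must start with 'ddd'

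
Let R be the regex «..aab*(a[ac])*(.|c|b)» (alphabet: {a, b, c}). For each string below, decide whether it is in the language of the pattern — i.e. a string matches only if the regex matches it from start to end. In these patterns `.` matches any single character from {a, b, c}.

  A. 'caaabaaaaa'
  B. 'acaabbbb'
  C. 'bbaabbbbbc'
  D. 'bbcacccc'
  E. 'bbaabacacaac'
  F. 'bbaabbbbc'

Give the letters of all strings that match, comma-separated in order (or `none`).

A → match
B → match
C → match
D → no match
E → match
F → match

A, B, C, E, F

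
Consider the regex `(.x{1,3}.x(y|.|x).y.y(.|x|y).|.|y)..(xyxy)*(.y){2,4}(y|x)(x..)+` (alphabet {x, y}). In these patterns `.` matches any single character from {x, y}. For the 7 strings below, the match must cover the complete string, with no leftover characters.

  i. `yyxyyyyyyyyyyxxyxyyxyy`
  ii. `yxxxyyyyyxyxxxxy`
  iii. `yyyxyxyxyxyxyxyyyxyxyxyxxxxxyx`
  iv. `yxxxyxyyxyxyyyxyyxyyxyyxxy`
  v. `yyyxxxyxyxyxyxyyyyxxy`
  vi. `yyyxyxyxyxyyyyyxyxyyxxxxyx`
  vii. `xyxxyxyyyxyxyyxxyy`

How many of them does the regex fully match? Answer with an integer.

i → no match
ii → no match
iii → match
iv → no match
v → no match
vi → match
vii → no match
Total matched: 2

2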